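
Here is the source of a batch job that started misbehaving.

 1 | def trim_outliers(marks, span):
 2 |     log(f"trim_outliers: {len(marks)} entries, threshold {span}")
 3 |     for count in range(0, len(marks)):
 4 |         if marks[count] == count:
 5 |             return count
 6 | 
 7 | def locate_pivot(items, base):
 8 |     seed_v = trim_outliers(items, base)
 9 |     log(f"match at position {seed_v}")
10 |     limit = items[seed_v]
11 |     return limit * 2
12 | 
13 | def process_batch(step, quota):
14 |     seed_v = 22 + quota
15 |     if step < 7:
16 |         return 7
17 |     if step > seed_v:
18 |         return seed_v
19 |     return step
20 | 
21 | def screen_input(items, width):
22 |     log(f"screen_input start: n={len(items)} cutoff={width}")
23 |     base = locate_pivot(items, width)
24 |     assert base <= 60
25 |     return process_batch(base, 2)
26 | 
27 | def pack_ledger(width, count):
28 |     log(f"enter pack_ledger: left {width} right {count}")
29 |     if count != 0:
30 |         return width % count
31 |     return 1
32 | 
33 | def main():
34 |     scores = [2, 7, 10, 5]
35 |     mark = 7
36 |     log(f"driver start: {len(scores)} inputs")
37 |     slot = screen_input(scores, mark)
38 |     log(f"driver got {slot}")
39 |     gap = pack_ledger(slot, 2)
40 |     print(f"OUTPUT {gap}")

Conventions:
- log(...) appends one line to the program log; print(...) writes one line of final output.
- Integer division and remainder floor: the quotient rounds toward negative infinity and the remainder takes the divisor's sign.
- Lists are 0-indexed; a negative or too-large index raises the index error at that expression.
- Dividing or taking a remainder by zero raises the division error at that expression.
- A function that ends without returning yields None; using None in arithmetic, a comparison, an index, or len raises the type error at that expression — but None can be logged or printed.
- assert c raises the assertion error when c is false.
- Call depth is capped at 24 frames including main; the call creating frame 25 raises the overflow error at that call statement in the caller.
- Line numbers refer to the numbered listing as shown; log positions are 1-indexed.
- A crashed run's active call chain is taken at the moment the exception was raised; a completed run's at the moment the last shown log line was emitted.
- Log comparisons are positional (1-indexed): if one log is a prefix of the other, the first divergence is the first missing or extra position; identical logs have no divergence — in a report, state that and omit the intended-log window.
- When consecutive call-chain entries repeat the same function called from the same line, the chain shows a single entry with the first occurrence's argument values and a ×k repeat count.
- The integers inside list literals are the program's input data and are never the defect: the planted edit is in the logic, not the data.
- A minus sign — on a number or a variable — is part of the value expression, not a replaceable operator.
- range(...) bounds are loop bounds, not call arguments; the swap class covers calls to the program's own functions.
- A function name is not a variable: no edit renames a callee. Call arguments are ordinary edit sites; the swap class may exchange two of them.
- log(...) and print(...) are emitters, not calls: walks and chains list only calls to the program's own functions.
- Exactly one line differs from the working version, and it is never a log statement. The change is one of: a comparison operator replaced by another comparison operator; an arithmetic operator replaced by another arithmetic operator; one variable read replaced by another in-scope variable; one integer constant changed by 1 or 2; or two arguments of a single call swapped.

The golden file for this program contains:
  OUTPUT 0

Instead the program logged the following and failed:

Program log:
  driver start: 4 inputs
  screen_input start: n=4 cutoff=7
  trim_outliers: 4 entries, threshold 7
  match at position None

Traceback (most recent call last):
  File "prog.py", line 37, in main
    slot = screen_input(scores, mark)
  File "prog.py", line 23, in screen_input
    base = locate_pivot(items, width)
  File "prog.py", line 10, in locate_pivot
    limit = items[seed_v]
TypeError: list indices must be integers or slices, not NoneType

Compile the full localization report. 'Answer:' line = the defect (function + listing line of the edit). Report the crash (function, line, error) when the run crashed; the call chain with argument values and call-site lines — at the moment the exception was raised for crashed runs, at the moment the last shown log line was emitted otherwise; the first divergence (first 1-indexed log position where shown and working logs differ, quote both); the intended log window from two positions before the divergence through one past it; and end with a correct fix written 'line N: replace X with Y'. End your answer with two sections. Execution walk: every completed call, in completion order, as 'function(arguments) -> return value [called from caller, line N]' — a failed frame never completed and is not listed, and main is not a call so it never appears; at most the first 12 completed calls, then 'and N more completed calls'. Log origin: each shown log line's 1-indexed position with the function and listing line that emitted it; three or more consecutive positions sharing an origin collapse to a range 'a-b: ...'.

Answer: the defect is in trim_outliers at line 4.
Key observation: The log first diverges at position 4: the faulty run prints 'match at position None' where the working version prints 'match at position 1'.
Crash: locate_pivot, line 10, TypeError.
Call chain: main -> screen_input([2, 7, 10, 5], 7) (called at line 37) -> locate_pivot([2, 7, 10, 5], 7) (called at line 23).
First divergence: position 4 — the shown line 'match at position None' should read 'match at position 1'.
Intended log window:
  2: screen_input start: n=4 cutoff=7
  3: trim_outliers: 4 entries, threshold 7
  4: match at position 1
  5: driver got 14
Execution walk:
  trim_outliers([2, 7, 10, 5], 7) -> None  [called from locate_pivot, line 8]
Log origin:
  1: emitted by main (line 36)
  2: emitted by screen_input (line 22)
  3: emitted by trim_outliers (line 2)
  4: emitted by locate_pivot (line 9)
A correct fix: line 4: replace `marks[count] == count` with `marks[count] == span`.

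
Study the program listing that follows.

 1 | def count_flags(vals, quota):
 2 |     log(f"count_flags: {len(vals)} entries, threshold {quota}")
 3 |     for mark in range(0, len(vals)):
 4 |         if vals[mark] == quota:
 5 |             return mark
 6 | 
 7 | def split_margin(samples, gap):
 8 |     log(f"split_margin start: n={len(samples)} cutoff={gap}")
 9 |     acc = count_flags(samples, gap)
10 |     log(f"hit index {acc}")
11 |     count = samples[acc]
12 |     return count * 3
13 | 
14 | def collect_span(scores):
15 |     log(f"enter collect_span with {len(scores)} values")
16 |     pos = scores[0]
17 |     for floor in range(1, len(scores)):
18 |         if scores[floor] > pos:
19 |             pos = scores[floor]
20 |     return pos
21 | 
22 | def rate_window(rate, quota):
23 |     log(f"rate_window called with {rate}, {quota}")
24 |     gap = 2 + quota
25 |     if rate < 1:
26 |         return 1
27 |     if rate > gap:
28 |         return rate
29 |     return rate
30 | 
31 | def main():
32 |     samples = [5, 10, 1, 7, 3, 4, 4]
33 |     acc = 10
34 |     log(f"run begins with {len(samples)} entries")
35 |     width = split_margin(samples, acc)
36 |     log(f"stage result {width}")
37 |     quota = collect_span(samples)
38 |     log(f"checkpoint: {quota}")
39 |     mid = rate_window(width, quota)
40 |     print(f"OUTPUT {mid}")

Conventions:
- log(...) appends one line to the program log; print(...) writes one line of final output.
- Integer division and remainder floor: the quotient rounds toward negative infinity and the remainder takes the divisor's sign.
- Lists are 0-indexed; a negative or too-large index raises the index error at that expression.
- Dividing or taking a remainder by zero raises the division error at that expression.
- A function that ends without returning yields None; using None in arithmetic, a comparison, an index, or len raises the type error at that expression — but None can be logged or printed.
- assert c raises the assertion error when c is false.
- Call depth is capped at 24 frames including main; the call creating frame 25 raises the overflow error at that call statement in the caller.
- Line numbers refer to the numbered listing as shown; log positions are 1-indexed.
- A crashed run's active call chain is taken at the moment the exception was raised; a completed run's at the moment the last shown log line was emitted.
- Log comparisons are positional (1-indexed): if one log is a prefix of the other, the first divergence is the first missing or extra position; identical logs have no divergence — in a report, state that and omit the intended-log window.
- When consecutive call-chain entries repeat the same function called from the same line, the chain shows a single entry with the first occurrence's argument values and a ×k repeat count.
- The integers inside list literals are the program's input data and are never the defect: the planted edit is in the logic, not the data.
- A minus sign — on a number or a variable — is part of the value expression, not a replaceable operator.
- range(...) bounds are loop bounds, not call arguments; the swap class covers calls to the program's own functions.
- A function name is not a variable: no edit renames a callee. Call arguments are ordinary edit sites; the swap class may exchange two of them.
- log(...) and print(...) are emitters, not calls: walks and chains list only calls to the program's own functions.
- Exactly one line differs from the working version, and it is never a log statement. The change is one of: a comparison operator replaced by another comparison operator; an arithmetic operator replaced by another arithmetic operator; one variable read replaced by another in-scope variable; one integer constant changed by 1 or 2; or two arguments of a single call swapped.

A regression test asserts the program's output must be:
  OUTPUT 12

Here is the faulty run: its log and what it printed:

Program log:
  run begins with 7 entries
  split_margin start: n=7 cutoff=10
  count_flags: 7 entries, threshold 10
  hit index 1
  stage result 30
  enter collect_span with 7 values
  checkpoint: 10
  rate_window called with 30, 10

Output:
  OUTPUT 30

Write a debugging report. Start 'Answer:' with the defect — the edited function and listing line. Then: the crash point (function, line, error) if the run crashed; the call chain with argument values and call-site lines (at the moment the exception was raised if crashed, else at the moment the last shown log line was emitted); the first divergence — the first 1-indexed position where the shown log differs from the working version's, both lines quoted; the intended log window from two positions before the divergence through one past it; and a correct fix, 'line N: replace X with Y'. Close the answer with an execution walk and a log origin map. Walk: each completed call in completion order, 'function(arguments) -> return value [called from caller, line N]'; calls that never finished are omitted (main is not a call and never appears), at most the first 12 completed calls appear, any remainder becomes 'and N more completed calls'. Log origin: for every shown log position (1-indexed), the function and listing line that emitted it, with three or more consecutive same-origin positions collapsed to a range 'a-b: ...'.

Answer: the defect is in rate_window at line 28.
Core observation: Every logged value matches the working version; the printed result is what differs.
Call chain: main -> rate_window(30, 10) (called at line 39).
First divergence: none — the logs agree in full.
Execution walk:
  count_flags([5, 10, 1, 7, 3, 4, 4], 10) -> 1  [called from split_margin, line 9]
  split_margin([5, 10, 1, 7, 3, 4, 4], 10) -> 30  [called from main, line 35]
  collect_span([5, 10, 1, 7, 3, 4, 4]) -> 10  [called from main, line 37]
  rate_window(30, 10) -> 30  [called from main, line 39]
Log origins:
  1: emitted by main (line 34)
  2: emitted by split_margin (line 8)
  3: emitted by count_flags (line 2)
  4: emitted by split_margin (line 10)
  5: emitted by main (line 36)
  6: emitted by collect_span (line 15)
  7: emitted by main (line 38)
  8: emitted by rate_window (line 23)
A correct fix: line 28: replace `rate` with `gap`.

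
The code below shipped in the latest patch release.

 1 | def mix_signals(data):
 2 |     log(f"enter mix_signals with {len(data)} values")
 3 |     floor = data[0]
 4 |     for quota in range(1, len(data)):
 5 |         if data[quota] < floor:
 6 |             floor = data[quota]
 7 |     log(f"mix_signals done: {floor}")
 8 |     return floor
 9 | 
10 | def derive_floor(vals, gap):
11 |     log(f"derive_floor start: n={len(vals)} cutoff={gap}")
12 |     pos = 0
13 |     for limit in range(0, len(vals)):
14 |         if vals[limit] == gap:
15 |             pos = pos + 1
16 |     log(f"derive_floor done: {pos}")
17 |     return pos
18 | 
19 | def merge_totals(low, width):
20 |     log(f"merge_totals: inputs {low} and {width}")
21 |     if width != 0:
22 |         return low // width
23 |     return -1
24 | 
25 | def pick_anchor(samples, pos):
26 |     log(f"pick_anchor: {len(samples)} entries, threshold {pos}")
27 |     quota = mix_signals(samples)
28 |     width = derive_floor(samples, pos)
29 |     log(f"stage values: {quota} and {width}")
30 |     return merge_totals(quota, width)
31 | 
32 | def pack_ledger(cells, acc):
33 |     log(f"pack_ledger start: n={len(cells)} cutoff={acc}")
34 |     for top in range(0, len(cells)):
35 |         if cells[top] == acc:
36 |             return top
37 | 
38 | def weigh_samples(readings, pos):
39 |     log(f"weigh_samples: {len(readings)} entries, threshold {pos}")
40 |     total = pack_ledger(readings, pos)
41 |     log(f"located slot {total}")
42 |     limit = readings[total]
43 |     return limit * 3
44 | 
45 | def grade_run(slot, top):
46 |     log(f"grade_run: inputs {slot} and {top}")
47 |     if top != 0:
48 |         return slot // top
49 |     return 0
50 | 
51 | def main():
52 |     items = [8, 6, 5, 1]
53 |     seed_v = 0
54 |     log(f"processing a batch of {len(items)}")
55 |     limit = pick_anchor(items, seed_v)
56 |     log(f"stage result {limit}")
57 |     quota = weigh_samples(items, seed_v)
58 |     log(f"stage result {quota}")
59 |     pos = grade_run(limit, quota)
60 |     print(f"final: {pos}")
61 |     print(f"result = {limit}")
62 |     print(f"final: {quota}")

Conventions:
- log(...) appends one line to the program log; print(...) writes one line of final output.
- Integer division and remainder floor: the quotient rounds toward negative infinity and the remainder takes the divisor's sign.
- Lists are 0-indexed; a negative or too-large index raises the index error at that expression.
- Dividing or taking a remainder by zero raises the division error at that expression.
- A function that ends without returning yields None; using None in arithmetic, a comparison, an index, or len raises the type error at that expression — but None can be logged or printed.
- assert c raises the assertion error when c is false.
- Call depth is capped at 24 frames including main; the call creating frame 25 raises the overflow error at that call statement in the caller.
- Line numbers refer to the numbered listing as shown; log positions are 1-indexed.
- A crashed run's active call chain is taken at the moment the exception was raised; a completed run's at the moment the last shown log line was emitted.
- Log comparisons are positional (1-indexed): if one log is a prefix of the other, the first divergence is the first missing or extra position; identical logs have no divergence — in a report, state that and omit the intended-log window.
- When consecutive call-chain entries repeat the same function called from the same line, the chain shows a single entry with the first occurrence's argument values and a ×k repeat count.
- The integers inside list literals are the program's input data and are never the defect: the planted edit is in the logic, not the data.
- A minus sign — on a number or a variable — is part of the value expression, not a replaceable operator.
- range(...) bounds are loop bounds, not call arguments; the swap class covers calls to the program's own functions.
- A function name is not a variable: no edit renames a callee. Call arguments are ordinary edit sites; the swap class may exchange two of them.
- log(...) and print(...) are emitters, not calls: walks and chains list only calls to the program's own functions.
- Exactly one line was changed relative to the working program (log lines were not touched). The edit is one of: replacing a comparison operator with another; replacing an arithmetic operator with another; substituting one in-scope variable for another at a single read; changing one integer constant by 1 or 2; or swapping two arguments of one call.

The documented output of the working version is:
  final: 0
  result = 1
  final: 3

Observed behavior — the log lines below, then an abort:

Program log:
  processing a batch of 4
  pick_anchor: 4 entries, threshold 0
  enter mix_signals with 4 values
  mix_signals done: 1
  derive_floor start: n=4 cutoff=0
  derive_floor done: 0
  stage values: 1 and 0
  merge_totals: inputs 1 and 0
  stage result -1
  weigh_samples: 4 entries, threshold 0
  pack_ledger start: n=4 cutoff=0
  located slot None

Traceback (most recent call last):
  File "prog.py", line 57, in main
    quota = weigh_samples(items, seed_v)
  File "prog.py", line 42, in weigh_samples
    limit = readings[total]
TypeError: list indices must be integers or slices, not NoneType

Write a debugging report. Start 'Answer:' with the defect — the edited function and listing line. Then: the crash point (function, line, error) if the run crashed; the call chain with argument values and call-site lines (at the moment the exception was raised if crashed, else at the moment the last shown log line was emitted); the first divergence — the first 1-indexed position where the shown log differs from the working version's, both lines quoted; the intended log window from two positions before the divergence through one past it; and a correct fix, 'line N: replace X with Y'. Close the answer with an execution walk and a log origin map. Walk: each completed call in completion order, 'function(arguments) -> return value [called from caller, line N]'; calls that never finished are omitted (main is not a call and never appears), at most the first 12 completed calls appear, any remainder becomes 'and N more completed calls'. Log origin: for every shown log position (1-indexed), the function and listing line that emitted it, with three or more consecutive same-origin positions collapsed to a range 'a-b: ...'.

Answer: the defect is in main at line 53.
Key observation: Position 2 is the first bad log line: 'pick_anchor: 4 entries, threshold 0' should read 'pick_anchor: 4 entries, threshold 1'.
Crash: weigh_samples, line 42, TypeError.
Call chain: main -> weigh_samples([8, 6, 5, 1], 0) (called at line 57).
First divergence: at position 2 the run shows 'pick_anchor: 4 entries, threshold 0' where the working version logs 'pick_anchor: 4 entries, threshold 1'.
Intended log window:
  1: processing a batch of 4
  2: pick_anchor: 4 entries, threshold 1
  3: enter mix_signals with 4 values
Execution walk:
  mix_signals([8, 6, 5, 1]) -> 1  [called from pick_anchor, line 27]
  derive_floor([8, 6, 5, 1], 0) -> 0  [called from pick_anchor, line 28]
  merge_totals(1, 0) -> -1  [called from pick_anchor, line 30]
  pick_anchor([8, 6, 5, 1], 0) -> -1  [called from main, line 55]
  pack_ledger([8, 6, 5, 1], 0) -> None  [called from weigh_samples, line 40]
Log line origins:
  1: from main, line 54
  2: from pick_anchor, line 26
  3: from mix_signals, line 2
  4: from mix_signals, line 7
  5: from derive_floor, line 11
  6: from derive_floor, line 16
  7: from pick_anchor, line 29
  8: from merge_totals, line 20
  9: from main, line 56
  10: from weigh_samples, line 39
  11: from pack_ledger, line 33
  12: from weigh_samples, line 41
A correct fix: line 53: replace `0` with `1`.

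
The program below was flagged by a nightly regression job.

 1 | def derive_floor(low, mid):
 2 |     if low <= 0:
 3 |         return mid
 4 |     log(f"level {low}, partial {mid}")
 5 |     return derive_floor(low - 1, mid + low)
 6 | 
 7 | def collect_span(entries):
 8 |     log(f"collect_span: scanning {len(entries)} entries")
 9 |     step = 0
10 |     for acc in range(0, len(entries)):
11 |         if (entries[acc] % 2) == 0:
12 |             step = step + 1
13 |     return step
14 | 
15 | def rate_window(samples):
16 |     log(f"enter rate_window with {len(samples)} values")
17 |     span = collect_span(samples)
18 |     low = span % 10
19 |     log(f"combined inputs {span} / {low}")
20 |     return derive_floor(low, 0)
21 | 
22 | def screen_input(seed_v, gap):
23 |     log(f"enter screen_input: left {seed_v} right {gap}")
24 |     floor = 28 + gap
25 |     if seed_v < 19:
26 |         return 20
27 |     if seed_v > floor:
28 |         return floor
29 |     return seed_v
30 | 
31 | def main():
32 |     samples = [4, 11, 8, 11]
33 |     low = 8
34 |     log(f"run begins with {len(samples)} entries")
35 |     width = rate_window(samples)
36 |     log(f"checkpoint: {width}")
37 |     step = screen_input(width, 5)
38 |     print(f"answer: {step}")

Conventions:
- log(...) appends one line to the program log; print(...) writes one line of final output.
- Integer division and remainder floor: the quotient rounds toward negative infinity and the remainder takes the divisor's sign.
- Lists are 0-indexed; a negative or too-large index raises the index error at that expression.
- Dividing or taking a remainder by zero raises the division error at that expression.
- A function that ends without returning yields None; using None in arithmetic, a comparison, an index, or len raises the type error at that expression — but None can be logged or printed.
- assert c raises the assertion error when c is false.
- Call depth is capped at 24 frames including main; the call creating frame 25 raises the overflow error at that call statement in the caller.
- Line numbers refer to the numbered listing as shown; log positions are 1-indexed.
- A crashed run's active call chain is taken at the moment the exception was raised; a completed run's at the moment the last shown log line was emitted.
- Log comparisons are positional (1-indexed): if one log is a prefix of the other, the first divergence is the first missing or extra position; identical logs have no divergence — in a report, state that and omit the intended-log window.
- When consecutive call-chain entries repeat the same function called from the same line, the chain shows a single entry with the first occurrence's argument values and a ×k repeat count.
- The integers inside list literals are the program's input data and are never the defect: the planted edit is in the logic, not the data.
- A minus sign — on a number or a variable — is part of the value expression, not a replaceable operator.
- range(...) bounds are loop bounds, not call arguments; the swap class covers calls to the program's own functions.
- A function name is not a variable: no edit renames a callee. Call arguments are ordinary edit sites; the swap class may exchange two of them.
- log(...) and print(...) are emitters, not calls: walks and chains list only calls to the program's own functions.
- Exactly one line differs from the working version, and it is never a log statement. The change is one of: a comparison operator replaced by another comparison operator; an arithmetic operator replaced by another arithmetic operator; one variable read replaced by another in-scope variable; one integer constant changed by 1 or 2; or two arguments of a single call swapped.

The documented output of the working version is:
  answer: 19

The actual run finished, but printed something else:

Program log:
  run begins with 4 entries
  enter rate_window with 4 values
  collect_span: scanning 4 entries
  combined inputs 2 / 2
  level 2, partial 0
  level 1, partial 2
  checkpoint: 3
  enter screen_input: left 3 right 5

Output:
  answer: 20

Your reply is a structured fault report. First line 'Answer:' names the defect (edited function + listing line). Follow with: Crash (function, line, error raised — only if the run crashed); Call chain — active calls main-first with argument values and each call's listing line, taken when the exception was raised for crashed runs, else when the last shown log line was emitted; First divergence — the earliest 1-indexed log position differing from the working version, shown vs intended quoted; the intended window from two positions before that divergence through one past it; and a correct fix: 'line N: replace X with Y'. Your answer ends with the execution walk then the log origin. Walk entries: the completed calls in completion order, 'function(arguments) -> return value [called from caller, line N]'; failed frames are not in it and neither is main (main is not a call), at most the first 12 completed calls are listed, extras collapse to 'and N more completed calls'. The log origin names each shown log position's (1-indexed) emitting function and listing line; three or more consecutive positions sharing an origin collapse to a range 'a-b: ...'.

Answer: the defect is in screen_input at line 26.
Key observation: Every logged value matches the working version; the printed result is what differs.
Call chain: main -> screen_input(3, 5) (called at line 37).
First divergence: none — the logs agree in full.
Execution walk:
  collect_span([4, 11, 8, 11]) -> 2  [called from rate_window, line 17]
  derive_floor(0, 3) -> 3  [called from derive_floor, line 5]
  derive_floor(1, 2) -> 3  [called from derive_floor, line 5]
  derive_floor(2, 0) -> 3  [called from rate_window, line 20]
  rate_window([4, 11, 8, 11]) -> 3  [called from main, line 35]
  screen_input(3, 5) -> 20  [called from main, line 37]
Log line origins:
  1: emitted by main (line 34)
  2: emitted by rate_window (line 16)
  3: emitted by collect_span (line 8)
  4: emitted by rate_window (line 19)
  5: emitted by derive_floor (line 4)
  6: emitted by derive_floor (line 4)
  7: emitted by main (line 36)
  8: emitted by screen_input (line 23)
A correct fix: line 26: replace `20` with `19`.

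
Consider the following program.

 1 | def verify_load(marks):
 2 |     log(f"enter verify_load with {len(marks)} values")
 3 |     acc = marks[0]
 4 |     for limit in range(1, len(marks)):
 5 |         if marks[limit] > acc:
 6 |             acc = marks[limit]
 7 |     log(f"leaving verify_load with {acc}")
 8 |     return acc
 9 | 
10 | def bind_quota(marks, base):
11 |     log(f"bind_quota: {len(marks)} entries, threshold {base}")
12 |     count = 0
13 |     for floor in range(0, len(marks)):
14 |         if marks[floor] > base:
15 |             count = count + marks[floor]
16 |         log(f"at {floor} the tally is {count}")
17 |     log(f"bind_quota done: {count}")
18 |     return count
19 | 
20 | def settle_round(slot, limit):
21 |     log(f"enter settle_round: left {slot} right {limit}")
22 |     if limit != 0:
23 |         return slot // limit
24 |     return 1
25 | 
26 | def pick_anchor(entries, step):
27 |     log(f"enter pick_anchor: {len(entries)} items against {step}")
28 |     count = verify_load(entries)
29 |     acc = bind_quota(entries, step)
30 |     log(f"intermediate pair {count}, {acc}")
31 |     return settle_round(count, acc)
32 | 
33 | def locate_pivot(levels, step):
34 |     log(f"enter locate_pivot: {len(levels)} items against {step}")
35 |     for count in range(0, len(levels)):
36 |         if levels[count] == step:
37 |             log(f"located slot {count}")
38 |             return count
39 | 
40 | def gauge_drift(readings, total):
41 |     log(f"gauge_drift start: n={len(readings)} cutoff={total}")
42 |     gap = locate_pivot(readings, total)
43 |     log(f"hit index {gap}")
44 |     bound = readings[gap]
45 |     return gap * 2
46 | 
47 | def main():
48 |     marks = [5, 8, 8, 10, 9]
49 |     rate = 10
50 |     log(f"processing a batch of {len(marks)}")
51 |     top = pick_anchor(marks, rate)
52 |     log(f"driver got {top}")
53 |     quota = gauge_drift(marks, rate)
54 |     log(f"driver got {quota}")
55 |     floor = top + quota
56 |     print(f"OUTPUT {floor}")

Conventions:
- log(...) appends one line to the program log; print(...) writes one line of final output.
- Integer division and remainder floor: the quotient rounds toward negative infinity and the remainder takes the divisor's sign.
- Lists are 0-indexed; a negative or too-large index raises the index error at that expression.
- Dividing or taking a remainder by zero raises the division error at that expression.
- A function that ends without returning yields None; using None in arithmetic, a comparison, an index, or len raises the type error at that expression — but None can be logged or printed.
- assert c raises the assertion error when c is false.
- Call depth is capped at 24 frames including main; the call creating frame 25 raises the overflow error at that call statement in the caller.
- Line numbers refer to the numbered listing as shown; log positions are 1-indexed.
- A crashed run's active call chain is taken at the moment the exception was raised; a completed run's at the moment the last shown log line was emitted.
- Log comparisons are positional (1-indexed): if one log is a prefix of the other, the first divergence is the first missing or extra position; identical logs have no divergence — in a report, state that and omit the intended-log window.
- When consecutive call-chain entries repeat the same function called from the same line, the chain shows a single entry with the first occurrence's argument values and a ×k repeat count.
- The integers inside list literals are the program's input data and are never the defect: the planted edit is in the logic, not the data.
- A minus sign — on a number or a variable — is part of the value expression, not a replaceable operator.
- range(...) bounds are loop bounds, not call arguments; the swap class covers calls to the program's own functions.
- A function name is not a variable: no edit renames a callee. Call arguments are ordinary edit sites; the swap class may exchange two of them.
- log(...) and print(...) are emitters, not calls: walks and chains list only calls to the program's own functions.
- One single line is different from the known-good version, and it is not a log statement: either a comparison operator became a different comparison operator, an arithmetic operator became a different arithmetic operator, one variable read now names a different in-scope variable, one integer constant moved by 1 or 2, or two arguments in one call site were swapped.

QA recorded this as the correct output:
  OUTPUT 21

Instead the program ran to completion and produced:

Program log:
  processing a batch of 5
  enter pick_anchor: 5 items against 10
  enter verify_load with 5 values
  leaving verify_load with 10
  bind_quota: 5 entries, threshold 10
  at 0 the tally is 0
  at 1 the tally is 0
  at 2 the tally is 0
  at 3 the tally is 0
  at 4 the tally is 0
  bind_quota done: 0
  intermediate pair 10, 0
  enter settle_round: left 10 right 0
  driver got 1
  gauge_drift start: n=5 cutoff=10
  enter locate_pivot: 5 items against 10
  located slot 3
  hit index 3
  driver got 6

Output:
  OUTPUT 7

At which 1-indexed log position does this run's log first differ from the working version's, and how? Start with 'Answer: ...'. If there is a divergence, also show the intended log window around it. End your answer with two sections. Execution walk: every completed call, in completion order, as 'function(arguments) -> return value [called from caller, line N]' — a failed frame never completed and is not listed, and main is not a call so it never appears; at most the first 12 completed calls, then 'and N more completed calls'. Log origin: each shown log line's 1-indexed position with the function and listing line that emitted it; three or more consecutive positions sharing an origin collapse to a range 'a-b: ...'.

Answer: position 19; shown 'driver got 6' vs intended 'driver got 20'.
Intended log window:
  17: located slot 3
  18: hit index 3
  19: driver got 20
Execution walk:
  verify_load([5, 8, 8, 10, 9]) -> 10  [called from pick_anchor, line 28]
  bind_quota([5, 8, 8, 10, 9], 10) -> 0  [called from pick_anchor, line 29]
  settle_round(10, 0) -> 1  [called from pick_anchor, line 31]
  pick_anchor([5, 8, 8, 10, 9], 10) -> 1  [called from main, line 51]
  locate_pivot([5, 8, 8, 10, 9], 10) -> 3  [called from gauge_drift, line 42]
  gauge_drift([5, 8, 8, 10, 9], 10) -> 6  [called from main, line 53]
Log origins:
  1 — main, line 50
  2 — pick_anchor, line 27
  3 — verify_load, line 2
  4 — verify_load, line 7
  5 — bind_quota, line 11
  6-10 — bind_quota, line 16
  11 — bind_quota, line 17
  12 — pick_anchor, line 30
  13 — settle_round, line 21
  14 — main, line 52
  15 — gauge_drift, line 41
  16 — locate_pivot, line 34
  17 — locate_pivot, line 37
  18 — gauge_drift, line 43
  19 — main, line 54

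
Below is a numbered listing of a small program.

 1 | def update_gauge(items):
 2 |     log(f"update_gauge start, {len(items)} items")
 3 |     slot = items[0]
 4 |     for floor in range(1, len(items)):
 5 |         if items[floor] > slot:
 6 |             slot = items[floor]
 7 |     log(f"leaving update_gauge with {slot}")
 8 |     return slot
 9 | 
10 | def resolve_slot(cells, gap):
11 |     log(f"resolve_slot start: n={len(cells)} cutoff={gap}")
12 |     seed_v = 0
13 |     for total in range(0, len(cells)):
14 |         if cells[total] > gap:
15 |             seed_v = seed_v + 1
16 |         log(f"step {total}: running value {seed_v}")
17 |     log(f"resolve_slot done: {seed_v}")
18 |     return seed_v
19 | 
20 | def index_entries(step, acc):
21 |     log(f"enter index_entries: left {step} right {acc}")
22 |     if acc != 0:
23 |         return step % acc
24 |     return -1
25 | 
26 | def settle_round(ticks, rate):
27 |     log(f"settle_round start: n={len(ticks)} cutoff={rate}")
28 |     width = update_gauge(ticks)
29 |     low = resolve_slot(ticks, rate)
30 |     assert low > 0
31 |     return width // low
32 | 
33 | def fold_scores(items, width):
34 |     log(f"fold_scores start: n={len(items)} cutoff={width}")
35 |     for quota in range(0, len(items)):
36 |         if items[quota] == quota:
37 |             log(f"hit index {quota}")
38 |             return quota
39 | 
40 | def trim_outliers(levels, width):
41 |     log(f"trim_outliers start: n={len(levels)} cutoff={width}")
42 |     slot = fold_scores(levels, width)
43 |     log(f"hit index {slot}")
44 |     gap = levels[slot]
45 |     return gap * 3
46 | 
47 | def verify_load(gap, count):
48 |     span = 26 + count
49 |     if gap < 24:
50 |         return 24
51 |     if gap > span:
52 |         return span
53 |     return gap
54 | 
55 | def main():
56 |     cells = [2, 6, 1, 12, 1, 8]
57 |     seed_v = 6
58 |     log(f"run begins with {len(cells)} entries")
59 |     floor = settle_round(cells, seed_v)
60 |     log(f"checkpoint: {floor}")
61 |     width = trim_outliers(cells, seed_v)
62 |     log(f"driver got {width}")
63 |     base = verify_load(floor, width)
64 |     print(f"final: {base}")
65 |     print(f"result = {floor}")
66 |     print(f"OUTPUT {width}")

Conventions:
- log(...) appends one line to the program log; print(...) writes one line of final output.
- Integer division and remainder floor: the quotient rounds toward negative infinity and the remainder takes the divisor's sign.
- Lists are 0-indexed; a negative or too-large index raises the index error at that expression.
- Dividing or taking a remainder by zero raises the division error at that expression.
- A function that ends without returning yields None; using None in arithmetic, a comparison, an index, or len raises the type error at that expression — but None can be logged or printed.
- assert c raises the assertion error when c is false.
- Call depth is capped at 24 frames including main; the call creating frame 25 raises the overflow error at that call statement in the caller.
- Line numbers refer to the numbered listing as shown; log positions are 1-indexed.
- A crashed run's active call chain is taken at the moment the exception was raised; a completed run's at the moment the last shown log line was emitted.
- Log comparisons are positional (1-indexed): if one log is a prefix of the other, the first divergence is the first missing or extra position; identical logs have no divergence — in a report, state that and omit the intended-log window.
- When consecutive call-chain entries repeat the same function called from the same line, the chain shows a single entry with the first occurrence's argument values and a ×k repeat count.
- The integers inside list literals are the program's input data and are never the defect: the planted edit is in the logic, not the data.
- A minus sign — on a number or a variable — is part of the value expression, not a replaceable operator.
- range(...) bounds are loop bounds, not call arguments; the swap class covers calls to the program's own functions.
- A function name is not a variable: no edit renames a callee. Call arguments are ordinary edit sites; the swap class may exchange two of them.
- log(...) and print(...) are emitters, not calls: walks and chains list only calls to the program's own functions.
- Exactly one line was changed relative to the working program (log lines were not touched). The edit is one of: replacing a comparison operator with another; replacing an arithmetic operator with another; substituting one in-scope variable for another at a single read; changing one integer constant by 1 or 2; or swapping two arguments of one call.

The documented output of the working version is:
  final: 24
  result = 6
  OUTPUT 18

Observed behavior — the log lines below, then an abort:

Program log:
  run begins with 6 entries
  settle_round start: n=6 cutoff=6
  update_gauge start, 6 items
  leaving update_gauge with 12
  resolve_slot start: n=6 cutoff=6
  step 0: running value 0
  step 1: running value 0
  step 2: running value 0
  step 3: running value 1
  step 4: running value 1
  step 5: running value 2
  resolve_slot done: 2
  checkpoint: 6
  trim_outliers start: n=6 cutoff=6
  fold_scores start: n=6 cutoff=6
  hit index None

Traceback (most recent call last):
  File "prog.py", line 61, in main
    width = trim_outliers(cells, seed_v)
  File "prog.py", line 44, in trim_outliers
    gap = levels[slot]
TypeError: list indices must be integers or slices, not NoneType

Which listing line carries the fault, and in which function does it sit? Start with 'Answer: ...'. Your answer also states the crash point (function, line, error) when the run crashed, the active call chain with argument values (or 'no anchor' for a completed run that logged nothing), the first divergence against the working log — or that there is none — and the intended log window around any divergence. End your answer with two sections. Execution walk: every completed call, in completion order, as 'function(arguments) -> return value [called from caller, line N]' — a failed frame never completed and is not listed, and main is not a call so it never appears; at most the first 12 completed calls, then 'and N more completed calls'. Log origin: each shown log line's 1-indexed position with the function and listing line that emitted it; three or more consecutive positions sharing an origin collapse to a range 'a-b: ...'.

Answer: the defect is in fold_scores at line 36.
Core observation: At log position 16 the runs split — shown 'hit index None', but the working version logs 'hit index 1'.
Crash: trim_outliers, line 44, TypeError.
Call chain: main -> trim_outliers([2, 6, 1, 12, 1, 8], 6) (called at line 61).
First divergence: position 16 — shown 'hit index None', intended 'hit index 1'.
Intended log window:
  14: trim_outliers start: n=6 cutoff=6
  15: fold_scores start: n=6 cutoff=6
  16: hit index 1
  17: hit index 1
Execution walk:
  update_gauge([2, 6, 1, 12, 1, 8]) -> 12  [called from settle_round, line 28]
  resolve_slot([2, 6, 1, 12, 1, 8], 6) -> 2  [called from settle_round, line 29]
  settle_round([2, 6, 1, 12, 1, 8], 6) -> 6  [called from main, line 59]
  fold_scores([2, 6, 1, 12, 1, 8], 6) -> None  [called from trim_outliers, line 42]
Origin of each log line:
  1: logged in main at line 58
  2: logged in settle_round at line 27
  3: logged in update_gauge at line 2
  4: logged in update_gauge at line 7
  5: logged in resolve_slot at line 11
  6-11: logged in resolve_slot at line 16
  12: logged in resolve_slot at line 17
  13: logged in main at line 60
  14: logged in trim_outliers at line 41
  15: logged in fold_scores at line 34
  16: logged in trim_outliers at line 43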